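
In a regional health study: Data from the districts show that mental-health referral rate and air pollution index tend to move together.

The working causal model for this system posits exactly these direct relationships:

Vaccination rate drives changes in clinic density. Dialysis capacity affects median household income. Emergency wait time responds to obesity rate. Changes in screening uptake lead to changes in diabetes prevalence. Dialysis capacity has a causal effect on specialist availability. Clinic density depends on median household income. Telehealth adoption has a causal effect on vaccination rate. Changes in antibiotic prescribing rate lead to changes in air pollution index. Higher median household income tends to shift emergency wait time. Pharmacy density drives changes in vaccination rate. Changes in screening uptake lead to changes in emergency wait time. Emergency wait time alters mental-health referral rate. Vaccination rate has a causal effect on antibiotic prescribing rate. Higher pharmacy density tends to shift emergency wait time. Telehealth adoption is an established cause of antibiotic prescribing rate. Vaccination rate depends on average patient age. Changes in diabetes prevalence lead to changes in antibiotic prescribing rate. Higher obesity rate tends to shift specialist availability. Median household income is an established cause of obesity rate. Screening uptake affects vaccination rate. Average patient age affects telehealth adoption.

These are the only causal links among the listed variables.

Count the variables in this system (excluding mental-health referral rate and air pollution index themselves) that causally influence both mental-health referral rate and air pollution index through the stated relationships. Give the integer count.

2

The common causes are: pharmacy density (to mental-health referral rate via pharmacy density → emergency wait time → mental-health referral rate; to air pollution index via pharmacy density → vaccination rate → antibiotic prescribing rate → air pollution index); screening uptake (to mental-health referral rate via screening uptake → emergency wait time → mental-health referral rate; to air pollution index via screening uptake → vaccination rate → antibiotic prescribing rate → air pollution index).
Every other variable lacks a causal path to at least one of mental-health referral rate and air pollution index.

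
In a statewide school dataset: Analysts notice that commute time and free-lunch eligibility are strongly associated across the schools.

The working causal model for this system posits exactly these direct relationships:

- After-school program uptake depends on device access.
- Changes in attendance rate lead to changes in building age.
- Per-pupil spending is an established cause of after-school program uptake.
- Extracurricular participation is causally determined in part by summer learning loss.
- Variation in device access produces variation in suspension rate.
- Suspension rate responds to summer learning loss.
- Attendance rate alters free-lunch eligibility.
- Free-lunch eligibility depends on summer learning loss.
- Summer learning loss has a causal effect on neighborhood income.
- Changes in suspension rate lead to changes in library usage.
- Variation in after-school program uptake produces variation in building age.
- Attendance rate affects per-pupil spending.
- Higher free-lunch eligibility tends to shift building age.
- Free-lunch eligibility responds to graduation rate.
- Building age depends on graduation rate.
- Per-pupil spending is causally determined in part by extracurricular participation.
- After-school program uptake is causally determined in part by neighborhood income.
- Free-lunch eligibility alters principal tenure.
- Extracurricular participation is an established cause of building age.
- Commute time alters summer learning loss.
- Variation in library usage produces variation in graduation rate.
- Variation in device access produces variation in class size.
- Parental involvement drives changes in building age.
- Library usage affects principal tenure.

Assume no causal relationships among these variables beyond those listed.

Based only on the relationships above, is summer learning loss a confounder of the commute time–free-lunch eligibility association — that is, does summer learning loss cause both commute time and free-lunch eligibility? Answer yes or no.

no

Summer learning loss has no stated causal path to commute time. A confounder must cause both variables, so summer learning loss does not qualify.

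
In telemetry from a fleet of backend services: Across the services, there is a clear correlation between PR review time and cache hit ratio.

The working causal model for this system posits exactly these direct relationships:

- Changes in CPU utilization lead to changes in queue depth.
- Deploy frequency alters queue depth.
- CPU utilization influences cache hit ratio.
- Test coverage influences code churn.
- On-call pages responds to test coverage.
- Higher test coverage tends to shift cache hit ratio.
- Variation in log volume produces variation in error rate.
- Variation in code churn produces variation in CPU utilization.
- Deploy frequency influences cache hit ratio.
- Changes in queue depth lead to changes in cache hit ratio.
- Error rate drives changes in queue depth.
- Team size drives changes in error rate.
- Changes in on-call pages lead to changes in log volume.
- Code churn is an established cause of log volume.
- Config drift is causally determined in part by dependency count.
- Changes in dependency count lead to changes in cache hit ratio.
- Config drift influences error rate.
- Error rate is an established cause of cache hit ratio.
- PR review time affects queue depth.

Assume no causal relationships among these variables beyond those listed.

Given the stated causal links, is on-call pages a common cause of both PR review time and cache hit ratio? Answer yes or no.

no

On-call pages has no stated causal path to PR review time. A confounder must cause both variables, so on-call pages does not qualify.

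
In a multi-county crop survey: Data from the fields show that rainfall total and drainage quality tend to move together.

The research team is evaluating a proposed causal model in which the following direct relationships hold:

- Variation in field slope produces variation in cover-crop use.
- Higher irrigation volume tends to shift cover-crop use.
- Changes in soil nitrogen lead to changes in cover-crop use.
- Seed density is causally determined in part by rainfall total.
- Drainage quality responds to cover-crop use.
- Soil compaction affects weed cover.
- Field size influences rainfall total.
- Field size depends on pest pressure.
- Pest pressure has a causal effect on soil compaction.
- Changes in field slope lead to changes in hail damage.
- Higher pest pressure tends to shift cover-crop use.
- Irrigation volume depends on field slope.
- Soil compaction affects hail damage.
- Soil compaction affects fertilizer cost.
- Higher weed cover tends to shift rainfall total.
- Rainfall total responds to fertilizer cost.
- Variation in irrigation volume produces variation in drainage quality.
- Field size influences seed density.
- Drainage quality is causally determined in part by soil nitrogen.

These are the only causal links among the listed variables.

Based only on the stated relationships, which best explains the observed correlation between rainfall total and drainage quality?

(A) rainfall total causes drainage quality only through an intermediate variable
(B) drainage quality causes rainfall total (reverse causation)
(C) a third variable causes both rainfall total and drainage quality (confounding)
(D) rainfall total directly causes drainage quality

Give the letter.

C

Pest pressure causes rainfall total (pest pressure → field size → rainfall total) and drainage quality (pest pressure → cover-crop use → drainage quality) — a common cause creating the correlation.
There is no stated path from rainfall total to drainage quality or from drainage quality to rainfall total, so neither direct nor reverse causation applies.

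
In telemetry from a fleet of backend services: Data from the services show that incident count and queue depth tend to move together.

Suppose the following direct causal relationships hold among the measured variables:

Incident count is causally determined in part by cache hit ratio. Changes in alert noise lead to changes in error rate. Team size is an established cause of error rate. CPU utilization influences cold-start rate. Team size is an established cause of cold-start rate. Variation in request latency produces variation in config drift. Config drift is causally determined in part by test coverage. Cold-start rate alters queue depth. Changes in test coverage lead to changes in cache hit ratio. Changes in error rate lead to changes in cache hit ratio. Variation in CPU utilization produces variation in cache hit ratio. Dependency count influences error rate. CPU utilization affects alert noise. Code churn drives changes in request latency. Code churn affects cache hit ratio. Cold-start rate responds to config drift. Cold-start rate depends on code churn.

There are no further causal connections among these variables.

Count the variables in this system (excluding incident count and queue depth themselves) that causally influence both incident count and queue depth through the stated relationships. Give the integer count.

The common causes are: CPU utilization (to incident count via CPU utilization → cache hit ratio → incident count; to queue depth via CPU utilization → cold-start rate → queue depth); code churn (to incident count via code churn → cache hit ratio → incident count; to queue depth via code churn → cold-start rate → queue depth); team size (to incident count via team size → error rate → cache hit ratio → incident count; to queue depth via team size → cold-start rate → queue depth); test coverage (to incident count via test coverage → cache hit ratio → incident count; to queue depth via test coverage → config drift → cold-start rate → queue depth).
Every other variable lacks a causal path to at least one of incident count and queue depth.

4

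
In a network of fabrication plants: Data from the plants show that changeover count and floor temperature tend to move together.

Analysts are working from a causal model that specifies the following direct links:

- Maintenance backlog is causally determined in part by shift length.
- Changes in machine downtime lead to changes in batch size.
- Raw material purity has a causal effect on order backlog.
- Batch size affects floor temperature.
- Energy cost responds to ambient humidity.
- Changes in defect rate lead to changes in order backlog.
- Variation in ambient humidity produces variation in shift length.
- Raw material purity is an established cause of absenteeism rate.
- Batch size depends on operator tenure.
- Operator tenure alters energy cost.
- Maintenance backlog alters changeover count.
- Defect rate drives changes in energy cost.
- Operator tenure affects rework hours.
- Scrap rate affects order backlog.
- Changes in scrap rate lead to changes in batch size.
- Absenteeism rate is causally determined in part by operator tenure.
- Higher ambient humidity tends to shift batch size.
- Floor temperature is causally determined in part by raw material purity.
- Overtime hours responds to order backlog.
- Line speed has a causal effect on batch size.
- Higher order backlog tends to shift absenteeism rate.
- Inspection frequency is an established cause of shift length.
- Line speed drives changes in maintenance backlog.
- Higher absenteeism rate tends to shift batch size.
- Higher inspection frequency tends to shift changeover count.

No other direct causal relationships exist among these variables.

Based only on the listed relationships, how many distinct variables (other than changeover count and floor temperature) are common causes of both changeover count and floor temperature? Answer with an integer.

The common causes are: ambient humidity (to changeover count via ambient humidity → shift length → maintenance backlog → changeover count; to floor temperature via ambient humidity → batch size → floor temperature); line speed (to changeover count via line speed → maintenance backlog → changeover count; to floor temperature via line speed → batch size → floor temperature).
Every other variable lacks a causal path to at least one of changeover count and floor temperature.

2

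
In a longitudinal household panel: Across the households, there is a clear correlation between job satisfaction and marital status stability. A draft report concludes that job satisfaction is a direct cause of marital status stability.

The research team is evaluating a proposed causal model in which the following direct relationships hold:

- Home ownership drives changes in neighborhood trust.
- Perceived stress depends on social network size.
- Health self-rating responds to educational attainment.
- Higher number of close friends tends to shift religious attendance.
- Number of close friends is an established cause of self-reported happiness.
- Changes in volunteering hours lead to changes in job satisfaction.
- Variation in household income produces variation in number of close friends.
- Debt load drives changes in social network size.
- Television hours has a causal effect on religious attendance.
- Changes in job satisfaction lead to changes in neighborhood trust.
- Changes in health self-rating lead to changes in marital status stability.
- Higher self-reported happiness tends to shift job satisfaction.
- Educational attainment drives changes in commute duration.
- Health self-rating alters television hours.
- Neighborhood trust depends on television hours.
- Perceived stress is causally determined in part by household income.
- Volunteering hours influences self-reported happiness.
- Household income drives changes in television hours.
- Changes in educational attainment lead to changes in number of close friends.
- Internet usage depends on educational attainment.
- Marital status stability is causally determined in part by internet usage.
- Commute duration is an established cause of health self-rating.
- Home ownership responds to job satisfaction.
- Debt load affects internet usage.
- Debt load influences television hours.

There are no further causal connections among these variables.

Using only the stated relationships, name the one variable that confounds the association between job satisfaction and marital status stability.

Educational attainment has a causal path to job satisfaction (educational attainment → number of close friends → self-reported happiness → job satisfaction) and a separate causal path to marital status stability (educational attainment → health self-rating → marital status stability), so it is a common cause of both.
No stated relationship gives job satisfaction a causal route to marital status stability, so the correlation is explained by the shared upstream cause rather than a direct effect.

educational attainment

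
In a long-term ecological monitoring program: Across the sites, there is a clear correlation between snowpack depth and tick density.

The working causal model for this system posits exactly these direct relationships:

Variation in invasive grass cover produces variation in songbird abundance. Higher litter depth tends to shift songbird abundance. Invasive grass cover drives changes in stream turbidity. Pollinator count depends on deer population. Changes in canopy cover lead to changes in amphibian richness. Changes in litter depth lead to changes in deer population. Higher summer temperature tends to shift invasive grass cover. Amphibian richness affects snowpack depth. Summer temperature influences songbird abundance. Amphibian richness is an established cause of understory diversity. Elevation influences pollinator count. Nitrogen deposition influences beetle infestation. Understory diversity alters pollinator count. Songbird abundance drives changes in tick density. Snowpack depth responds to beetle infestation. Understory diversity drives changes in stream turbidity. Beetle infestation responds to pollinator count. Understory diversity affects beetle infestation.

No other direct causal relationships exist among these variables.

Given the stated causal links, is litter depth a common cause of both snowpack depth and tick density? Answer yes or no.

Litter depth has a causal path to snowpack depth (litter depth → deer population → pollinator count → beetle infestation → snowpack depth) and to tick density (litter depth → songbird abundance → tick density), so it is a common cause of both — a confounder.

yes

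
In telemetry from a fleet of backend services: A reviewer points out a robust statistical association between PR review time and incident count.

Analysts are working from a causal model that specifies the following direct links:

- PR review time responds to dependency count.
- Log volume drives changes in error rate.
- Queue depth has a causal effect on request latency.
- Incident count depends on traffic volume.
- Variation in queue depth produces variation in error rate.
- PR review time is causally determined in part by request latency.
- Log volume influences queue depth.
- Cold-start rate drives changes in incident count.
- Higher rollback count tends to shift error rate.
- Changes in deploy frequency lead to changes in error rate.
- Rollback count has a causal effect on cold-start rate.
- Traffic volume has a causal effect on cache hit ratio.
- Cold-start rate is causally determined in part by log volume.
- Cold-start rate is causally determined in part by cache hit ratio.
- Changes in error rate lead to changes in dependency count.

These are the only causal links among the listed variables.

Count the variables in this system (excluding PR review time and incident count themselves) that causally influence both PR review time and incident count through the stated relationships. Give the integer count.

2

The common causes are: log volume (to PR review time via log volume → queue depth → request latency → PR review time; to incident count via log volume → cold-start rate → incident count); rollback count (to PR review time via rollback count → error rate → dependency count → PR review time; to incident count via rollback count → cold-start rate → incident count).
Every other variable lacks a causal path to at least one of PR review time and incident count.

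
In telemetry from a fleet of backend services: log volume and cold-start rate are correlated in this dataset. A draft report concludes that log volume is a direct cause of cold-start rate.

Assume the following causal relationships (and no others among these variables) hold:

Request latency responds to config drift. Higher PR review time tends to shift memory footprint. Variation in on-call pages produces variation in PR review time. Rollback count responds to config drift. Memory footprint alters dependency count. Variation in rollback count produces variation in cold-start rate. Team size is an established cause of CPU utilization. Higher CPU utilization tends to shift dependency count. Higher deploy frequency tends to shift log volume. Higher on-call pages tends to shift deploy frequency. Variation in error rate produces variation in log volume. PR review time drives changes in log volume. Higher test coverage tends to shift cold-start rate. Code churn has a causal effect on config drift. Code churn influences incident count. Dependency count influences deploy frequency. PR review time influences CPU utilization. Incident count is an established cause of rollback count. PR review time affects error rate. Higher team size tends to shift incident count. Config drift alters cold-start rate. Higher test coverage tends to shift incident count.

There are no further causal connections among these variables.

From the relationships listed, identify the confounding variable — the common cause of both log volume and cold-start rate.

team size

Team size has a causal path to log volume (team size → CPU utilization → dependency count → deploy frequency → log volume) and a separate causal path to cold-start rate (team size → incident count → rollback count → cold-start rate), so it is a common cause of both.
No stated relationship gives log volume a causal route to cold-start rate, so the correlation is explained by the shared upstream cause rather than a direct effect.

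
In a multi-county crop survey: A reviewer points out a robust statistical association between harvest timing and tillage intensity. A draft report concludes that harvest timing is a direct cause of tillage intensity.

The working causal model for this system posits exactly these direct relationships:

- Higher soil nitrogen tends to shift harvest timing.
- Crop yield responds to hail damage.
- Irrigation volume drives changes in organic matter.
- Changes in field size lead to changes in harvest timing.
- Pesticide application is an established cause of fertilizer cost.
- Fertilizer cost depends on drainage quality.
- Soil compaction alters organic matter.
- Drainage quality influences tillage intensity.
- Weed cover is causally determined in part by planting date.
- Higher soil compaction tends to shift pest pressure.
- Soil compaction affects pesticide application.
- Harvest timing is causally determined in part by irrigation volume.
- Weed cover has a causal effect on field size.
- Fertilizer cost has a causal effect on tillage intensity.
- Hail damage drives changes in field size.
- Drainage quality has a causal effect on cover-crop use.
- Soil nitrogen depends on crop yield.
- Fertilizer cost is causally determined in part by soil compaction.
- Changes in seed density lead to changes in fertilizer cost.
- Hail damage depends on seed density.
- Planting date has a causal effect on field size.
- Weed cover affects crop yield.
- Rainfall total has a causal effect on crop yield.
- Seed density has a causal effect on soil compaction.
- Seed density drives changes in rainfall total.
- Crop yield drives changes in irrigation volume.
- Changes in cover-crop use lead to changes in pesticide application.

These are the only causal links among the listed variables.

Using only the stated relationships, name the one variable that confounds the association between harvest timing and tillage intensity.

Seed density has a causal path to harvest timing (seed density → hail damage → field size → harvest timing) and a separate causal path to tillage intensity (seed density → fertilizer cost → tillage intensity), so it is a common cause of both.
No stated relationship gives harvest timing a causal route to tillage intensity, so the correlation is explained by the shared upstream cause rather than a direct effect.

seed density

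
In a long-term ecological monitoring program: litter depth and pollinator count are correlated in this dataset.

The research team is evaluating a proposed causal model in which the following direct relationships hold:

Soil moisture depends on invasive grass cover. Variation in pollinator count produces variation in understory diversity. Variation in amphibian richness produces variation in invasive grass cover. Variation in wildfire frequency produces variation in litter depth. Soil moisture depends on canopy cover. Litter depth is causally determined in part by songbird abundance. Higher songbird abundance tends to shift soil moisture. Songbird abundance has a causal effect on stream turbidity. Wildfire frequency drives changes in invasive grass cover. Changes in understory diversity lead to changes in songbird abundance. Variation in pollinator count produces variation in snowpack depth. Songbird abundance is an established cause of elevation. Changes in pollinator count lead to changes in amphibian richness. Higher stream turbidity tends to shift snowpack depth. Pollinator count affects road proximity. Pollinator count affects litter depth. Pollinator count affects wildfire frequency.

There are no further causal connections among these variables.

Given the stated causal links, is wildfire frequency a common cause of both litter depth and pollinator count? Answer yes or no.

no

Wildfire frequency has no stated causal path to pollinator count. A confounder must cause both variables, so wildfire frequency does not qualify.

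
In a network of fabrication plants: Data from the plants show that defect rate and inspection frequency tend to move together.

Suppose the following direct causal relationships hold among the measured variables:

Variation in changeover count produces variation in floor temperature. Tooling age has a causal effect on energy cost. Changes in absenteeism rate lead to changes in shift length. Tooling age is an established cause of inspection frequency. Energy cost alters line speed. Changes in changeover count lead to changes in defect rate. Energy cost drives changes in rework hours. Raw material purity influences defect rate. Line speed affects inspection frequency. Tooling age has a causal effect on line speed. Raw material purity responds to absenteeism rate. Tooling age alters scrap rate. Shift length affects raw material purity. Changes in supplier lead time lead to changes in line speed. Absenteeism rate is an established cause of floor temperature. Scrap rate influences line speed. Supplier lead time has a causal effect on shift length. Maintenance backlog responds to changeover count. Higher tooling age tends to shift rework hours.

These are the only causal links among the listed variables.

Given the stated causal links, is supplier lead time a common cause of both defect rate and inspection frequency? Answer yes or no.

Supplier lead time has a causal path to defect rate (supplier lead time → shift length → raw material purity → defect rate) and to inspection frequency (supplier lead time → line speed → inspection frequency), so it is a common cause of both — a confounder.

yes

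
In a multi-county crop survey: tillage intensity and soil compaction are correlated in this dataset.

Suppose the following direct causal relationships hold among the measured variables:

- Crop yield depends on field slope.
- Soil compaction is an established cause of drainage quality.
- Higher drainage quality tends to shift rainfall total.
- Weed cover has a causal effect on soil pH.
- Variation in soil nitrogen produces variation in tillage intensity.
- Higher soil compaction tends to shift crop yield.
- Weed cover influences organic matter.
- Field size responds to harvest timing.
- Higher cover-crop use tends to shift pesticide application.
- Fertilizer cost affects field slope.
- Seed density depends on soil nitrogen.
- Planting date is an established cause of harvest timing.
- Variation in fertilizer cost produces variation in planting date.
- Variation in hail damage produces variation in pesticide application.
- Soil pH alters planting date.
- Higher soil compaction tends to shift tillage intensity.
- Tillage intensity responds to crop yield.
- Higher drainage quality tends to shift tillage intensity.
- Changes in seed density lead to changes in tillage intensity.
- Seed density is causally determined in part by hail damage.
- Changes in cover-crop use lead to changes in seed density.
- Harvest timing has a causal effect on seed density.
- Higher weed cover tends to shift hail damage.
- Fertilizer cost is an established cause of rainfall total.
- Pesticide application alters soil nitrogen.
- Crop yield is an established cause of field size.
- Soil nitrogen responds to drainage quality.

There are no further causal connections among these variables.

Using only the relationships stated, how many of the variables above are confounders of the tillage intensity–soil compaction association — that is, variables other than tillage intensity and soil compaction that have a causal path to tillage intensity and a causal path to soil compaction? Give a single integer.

No listed variable has a causal path to both tillage intensity and soil compaction, so there are no common causes.

0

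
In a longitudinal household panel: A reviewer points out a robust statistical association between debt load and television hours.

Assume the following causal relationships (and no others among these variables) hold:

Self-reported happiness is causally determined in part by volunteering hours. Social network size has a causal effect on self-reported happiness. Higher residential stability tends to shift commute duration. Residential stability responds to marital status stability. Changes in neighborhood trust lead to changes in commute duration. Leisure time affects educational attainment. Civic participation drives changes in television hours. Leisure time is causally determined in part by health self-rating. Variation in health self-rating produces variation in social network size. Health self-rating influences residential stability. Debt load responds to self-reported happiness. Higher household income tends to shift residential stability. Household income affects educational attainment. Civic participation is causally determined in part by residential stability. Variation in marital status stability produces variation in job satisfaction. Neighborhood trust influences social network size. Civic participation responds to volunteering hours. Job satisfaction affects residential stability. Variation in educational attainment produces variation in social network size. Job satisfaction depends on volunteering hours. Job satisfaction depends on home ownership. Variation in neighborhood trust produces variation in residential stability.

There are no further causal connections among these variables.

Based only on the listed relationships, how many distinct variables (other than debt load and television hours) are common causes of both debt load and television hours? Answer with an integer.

The common causes are: health self-rating (to debt load via health self-rating → social network size → self-reported happiness → debt load; to television hours via health self-rating → residential stability → civic participation → television hours); household income (to debt load via household income → educational attainment → social network size → self-reported happiness → debt load; to television hours via household income → residential stability → civic participation → television hours); neighborhood trust (to debt load via neighborhood trust → social network size → self-reported happiness → debt load; to television hours via neighborhood trust → residential stability → civic participation → television hours); volunteering hours (to debt load via volunteering hours → self-reported happiness → debt load; to television hours via volunteering hours → civic participation → television hours).
Every other variable lacks a causal path to at least one of debt load and television hours.

4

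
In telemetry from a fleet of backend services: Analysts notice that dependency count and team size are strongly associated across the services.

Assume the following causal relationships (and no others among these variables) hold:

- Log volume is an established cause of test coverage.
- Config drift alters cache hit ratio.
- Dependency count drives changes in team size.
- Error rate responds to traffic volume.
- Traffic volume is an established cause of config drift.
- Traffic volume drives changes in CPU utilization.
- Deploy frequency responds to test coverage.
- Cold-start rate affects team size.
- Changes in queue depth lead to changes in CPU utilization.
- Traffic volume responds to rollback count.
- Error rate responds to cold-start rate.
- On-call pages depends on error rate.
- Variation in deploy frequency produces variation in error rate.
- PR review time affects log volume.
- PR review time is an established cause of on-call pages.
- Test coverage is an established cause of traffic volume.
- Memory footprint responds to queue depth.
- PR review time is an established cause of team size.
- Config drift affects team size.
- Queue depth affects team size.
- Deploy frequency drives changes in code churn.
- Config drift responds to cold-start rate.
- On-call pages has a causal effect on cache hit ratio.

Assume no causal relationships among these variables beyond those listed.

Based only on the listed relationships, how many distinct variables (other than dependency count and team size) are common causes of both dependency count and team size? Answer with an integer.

No listed variable has a causal path to both dependency count and team size, so there are no common causes.

0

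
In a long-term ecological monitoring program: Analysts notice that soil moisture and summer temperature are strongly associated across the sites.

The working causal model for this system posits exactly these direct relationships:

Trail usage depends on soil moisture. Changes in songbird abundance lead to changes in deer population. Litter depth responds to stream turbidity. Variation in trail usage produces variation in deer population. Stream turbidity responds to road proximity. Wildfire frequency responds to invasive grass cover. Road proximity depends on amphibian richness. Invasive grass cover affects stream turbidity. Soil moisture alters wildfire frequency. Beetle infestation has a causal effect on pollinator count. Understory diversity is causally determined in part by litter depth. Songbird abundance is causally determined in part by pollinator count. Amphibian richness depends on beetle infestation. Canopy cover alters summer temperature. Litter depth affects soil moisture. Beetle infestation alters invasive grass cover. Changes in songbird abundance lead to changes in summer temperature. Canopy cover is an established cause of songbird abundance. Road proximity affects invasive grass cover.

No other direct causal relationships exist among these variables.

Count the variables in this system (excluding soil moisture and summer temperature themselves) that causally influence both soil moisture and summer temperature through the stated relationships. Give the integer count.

The common causes are: beetle infestation (to soil moisture via beetle infestation → invasive grass cover → stream turbidity → litter depth → soil moisture; to summer temperature via beetle infestation → pollinator count → songbird abundance → summer temperature).
Every other variable lacks a causal path to at least one of soil moisture and summer temperature.

1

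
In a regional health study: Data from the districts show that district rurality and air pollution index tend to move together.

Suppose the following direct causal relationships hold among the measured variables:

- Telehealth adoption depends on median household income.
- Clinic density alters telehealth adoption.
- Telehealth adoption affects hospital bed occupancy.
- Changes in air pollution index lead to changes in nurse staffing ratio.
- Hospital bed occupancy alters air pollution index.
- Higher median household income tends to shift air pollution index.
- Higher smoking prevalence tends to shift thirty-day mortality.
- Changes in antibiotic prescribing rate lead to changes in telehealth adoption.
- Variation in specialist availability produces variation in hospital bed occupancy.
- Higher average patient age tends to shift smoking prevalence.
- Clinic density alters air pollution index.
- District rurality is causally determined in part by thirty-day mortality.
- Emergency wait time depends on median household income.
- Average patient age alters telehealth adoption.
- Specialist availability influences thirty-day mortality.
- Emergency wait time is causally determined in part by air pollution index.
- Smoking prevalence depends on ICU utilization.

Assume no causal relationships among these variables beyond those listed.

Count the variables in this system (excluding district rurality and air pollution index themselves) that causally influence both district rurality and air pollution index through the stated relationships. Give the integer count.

The common causes are: average patient age (to district rurality via average patient age → smoking prevalence → thirty-day mortality → district rurality; to air pollution index via average patient age → telehealth adoption → hospital bed occupancy → air pollution index); specialist availability (to district rurality via specialist availability → thirty-day mortality → district rurality; to air pollution index via specialist availability → hospital bed occupancy → air pollution index).
Every other variable lacks a causal path to at least one of district rurality and air pollution index.

2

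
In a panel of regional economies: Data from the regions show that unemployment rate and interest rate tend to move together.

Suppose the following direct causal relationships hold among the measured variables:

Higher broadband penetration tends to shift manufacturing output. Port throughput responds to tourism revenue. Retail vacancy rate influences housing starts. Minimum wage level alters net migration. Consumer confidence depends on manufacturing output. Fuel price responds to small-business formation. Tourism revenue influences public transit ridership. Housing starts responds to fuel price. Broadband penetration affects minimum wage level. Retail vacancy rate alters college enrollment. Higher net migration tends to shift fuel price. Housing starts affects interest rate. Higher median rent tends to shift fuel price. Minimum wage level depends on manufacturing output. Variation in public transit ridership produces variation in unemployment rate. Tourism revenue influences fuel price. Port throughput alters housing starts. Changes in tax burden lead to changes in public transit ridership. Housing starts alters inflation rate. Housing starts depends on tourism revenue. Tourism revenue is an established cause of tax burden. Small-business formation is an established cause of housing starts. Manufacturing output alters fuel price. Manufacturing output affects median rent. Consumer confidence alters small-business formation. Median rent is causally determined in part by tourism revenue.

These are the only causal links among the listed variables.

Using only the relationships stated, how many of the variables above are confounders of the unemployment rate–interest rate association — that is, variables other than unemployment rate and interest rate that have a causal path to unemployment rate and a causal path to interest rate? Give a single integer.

1

The common causes are: tourism revenue (to unemployment rate via tourism revenue → public transit ridership → unemployment rate; to interest rate via tourism revenue → housing starts → interest rate).
Every other variable lacks a causal path to at least one of unemployment rate and interest rate.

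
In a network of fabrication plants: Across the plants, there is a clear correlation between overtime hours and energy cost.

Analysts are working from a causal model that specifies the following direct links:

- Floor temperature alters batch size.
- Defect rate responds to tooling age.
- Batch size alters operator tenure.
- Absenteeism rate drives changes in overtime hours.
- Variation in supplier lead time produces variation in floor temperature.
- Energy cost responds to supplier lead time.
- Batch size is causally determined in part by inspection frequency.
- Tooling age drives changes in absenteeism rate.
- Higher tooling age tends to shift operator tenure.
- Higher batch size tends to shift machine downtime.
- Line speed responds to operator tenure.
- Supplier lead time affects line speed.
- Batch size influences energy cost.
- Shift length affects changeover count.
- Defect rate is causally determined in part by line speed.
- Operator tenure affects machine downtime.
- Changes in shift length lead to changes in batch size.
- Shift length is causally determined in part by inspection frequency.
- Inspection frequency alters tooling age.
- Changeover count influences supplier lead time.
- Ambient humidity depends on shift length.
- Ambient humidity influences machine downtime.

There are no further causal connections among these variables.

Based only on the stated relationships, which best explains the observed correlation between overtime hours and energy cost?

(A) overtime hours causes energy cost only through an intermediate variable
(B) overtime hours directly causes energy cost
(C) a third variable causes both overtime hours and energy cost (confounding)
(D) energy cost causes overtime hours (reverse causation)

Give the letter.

Inspection frequency causes overtime hours (inspection frequency → tooling age → absenteeism rate → overtime hours) and energy cost (inspection frequency → batch size → energy cost) — a common cause creating the correlation.
There is no stated path from overtime hours to energy cost or from energy cost to overtime hours, so neither direct nor reverse causation applies.

C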